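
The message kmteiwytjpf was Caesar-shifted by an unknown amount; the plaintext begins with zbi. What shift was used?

From the crib: k(10)−z(25)=-15≡11, so the shift is 11.

11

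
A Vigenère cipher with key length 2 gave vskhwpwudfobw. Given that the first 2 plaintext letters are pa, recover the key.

Subtract each crib letter from the matching ciphertext letter (mod 26):
v(21)−p(15)=6 → g
s(18)−a(0)=18 → s

gs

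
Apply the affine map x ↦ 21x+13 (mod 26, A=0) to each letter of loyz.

l(11): 21·11+13=244≡10 → k
o(14): 21·14+13=307≡21 → v
y(24): 21·24+13=517≡23 → x
z(25): 21·25+13=538≡18 → s

kvxs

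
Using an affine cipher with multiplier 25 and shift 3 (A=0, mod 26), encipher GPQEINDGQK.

XONZVQAXNT

G(6): 25·6+3=153≡23 → X
P(15): 25·15+3=378≡14 → O
Q(16): 25·16+3=403≡13 → N
E(4): 25·4+3=103≡25 → Z
I(8): 25·8+3=203≡21 → V
N(13): 25·13+3=328≡16 → Q
D(3): 25·3+3=78≡0 → A
G(6): 25·6+3=153≡23 → X
Q(16): 25·16+3=403≡13 → N
K(10): 25·10+3=253≡19 → T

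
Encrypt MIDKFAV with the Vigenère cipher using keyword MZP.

Repeat the key across the message: MZPMZPM
M(12)+M(12): 24 → Y
I(8)+Z(25): 33≡7 → H
D(3)+P(15): 18 → S
K(10)+M(12): 22 → W
F(5)+Z(25): 30≡4 → E
A(0)+P(15): 15 → P
V(21)+M(12): 33≡7 → H

YHSWEPH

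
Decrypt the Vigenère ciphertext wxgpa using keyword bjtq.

vonzz

Repeat the key across the ciphertext: bjtqb
w(22)−b(1): 21 → v
x(23)−j(9): 14 → o
g(6)−t(19): -13≡13 → n
p(15)−q(16): -1≡25 → z
a(0)−b(1): -1≡25 → z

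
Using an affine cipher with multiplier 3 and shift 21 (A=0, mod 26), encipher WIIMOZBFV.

W(22): 3·22+21=87≡9 → J
I(8): 3·8+21=45≡19 → T
I(8): 3·8+21=45≡19 → T
M(12): 3·12+21=57≡5 → F
O(14): 3·14+21=63≡11 → L
Z(25): 3·25+21=96≡18 → S
B(1): 3·1+21=24 → Y
F(5): 3·5+21=36≡10 → K
V(21): 3·21+21=84≡6 → G

JTTFLSYKG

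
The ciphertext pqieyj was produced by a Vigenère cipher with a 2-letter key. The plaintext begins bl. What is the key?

of

Subtract each crib letter from the matching ciphertext letter (mod 26):
p(15)−b(1)=14 → o
q(16)−l(11)=5 → f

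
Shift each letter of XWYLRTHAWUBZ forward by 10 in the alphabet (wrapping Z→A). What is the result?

X(23): 23+10=33≡7 → H
W(22): 22+10=32≡6 → G
Y(24): 24+10=34≡8 → I
L(11): 11+10=21 → V
R(17): 17+10=27≡1 → B
T(19): 19+10=29≡3 → D
H(7): 7+10=17 → R
A(0): 0+10=10 → K
W(22): 22+10=32≡6 → G
U(20): 20+10=30≡4 → E
B(1): 1+10=11 → L
Z(25): 25+10=35≡9 → J

HGIVBDRKGELJ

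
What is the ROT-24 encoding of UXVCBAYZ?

U(20): 20+24=44≡18 → S
X(23): 23+24=47≡21 → V
V(21): 21+24=45≡19 → T
C(2): 2+24=26≡0 → A
B(1): 1+24=25 → Z
A(0): 0+24=24 → Y
Y(24): 24+24=48≡22 → W
Z(25): 25+24=49≡23 → X

SVTAZYWX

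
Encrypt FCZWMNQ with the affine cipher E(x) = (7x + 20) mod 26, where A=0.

DINSAHC

F(5): 7·5+20=55≡3 → D
C(2): 7·2+20=34≡8 → I
Z(25): 7·25+20=195≡13 → N
W(22): 7·22+20=174≡18 → S
M(12): 7·12+20=104≡0 → A
N(13): 7·13+20=111≡7 → H
Q(16): 7·16+20=132≡2 → C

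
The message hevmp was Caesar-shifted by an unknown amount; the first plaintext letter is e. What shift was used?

From the crib: h(7)−e(4)=3, so the shift is 3.

3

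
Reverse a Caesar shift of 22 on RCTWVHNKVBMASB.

R(17): 17−22=-5≡21 → V
C(2): 2−22=-20≡6 → G
T(19): 19−22=-3≡23 → X
W(22): 22−22=0 → A
V(21): 21−22=-1≡25 → Z
H(7): 7−22=-15≡11 → L
N(13): 13−22=-9≡17 → R
K(10): 10−22=-12≡14 → O
V(21): 21−22=-1≡25 → Z
B(1): 1−22=-21≡5 → F
M(12): 12−22=-10≡16 → Q
A(0): 0−22=-22≡4 → E
S(18): 18−22=-4≡22 → W
B(1): 1−22=-21≡5 → F

VGXAZLROZFQEWF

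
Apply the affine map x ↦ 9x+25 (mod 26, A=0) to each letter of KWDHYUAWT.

LPAKHXZPO

K(10): 9·10+25=115≡11 → L
W(22): 9·22+25=223≡15 → P
D(3): 9·3+25=52≡0 → A
H(7): 9·7+25=88≡10 → K
Y(24): 9·24+25=241≡7 → H
U(20): 9·20+25=205≡23 → X
A(0): 9·0+25=25 → Z
W(22): 9·22+25=223≡15 → P
T(19): 9·19+25=196≡14 → O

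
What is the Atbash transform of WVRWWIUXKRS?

DEIDDRFCPIH

W(22) → D(3)
V(21) → E(4)
R(17) → I(8)
W(22) → D(3)
W(22) → D(3)
I(8) → R(17)
U(20) → F(5)
X(23) → C(2)
K(10) → P(15)
R(17) → I(8)
S(18) → H(7)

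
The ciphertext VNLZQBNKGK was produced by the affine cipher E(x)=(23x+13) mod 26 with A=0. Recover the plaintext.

GASWZEABLB

The inverse of 23 mod 26 is 17, since 23·17=391≡1. Apply D(y)=17·(y−13) mod 26:
V(21): 17·(21−13)=136≡6 → G
N(13): 17·(13−13)=0 → A
L(11): 17·(11−13)=-34≡18 → S
Z(25): 17·(25−13)=204≡22 → W
Q(16): 17·(16−13)=51≡25 → Z
B(1): 17·(1−13)=-204≡4 → E
N(13): 17·(13−13)=0 → A
K(10): 17·(10−13)=-51≡1 → B
G(6): 17·(6−13)=-119≡11 → L
K(10): 17·(10−13)=-51≡1 → B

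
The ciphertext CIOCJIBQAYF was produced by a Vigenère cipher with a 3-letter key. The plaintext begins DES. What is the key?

ZEW

Subtract each crib letter from the matching ciphertext letter (mod 26):
C(2)−D(3)=-1≡25 → Z
I(8)−E(4)=4 → E
O(14)−S(18)=-4≡22 → W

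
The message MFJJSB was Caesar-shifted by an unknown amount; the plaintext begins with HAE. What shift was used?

From the crib: M(12)−H(7)=5, so the shift is 5.

5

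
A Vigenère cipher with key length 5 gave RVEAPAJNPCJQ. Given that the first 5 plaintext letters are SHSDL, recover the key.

ZOMXE

Subtract each crib letter from the matching ciphertext letter (mod 26):
R(17)−S(18)=-1≡25 → Z
V(21)−H(7)=14 → O
E(4)−S(18)=-14≡12 → M
A(0)−D(3)=-3≡23 → X
P(15)−L(11)=4 → E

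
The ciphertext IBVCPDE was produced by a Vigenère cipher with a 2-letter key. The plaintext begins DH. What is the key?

FU

Subtract each crib letter from the matching ciphertext letter (mod 26):
I(8)−D(3)=5 → F
B(1)−H(7)=-6≡20 → U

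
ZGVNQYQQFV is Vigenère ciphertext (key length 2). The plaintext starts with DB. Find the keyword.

Subtract each crib letter from the matching ciphertext letter (mod 26):
Z(25)−D(3)=22 → W
G(6)−B(1)=5 → F

WF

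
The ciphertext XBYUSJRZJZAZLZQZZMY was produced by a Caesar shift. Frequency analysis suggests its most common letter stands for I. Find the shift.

The most frequent ciphertext letter is Z (appears 6 times).
Z is position 25; I is position 8.
Shift = 17.

17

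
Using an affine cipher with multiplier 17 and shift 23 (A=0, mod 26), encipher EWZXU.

NHGYZ

E(4): 17·4+23=91≡13 → N
W(22): 17·22+23=397≡7 → H
Z(25): 17·25+23=448≡6 → G
X(23): 17·23+23=414≡24 → Y
U(20): 17·20+23=363≡25 → Z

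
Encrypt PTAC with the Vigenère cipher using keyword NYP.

CRPP

Repeat the key across the message: NYPN
P(15)+N(13): 28≡2 → C
T(19)+Y(24): 43≡17 → R
A(0)+P(15): 15 → P
C(2)+N(13): 15 → P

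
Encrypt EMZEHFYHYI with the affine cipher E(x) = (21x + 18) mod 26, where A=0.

YKXYJTCJCE

E(4): 21·4+18=102≡24 → Y
M(12): 21·12+18=270≡10 → K
Z(25): 21·25+18=543≡23 → X
E(4): 21·4+18=102≡24 → Y
H(7): 21·7+18=165≡9 → J
F(5): 21·5+18=123≡19 → T
Y(24): 21·24+18=522≡2 → C
H(7): 21·7+18=165≡9 → J
Y(24): 21·24+18=522≡2 → C
I(8): 21·8+18=186≡4 → E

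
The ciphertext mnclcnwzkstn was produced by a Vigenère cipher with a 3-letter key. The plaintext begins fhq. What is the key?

hgm

Subtract each crib letter from the matching ciphertext letter (mod 26):
m(12)−f(5)=7 → h
n(13)−h(7)=6 → g
c(2)−q(16)=-14≡12 → m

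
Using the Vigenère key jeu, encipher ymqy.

Repeat the key across the message: jeuj
y(24)+j(9): 33≡7 → h
m(12)+e(4): 16 → q
q(16)+u(20): 36≡10 → k
y(24)+j(9): 33≡7 → h

hqkh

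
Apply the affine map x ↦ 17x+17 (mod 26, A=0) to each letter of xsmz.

slna

x(23): 17·23+17=408≡18 → s
s(18): 17·18+17=323≡11 → l
m(12): 17·12+17=221≡13 → n
z(25): 17·25+17=442≡0 → a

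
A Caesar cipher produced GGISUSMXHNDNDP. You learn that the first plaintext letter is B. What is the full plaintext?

From the crib: G(6)−B(1)=5, so the shift is 5.
Subtract 5 from each ciphertext letter:
G(6): 6−5=1 → B
G(6): 6−5=1 → B
I(8): 8−5=3 → D
S(18): 18−5=13 → N
U(20): 20−5=15 → P
S(18): 18−5=13 → N
M(12): 12−5=7 → H
X(23): 23−5=18 → S
H(7): 7−5=2 → C
N(13): 13−5=8 → I
D(3): 3−5=-2≡24 → Y
N(13): 13−5=8 → I
D(3): 3−5=-2≡24 → Y
P(15): 15−5=10 → K

BBDNPNHSCIYIYK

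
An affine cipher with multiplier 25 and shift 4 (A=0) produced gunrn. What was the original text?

ykrnr

The inverse of 25 mod 26 is 25, since 25·25=625≡1. Apply D(y)=25·(y−4) mod 26:
g(6): 25·(6−4)=50≡24 → y
u(20): 25·(20−4)=400≡10 → k
n(13): 25·(13−4)=225≡17 → r
r(17): 25·(17−4)=325≡13 → n
n(13): 25·(13−4)=225≡17 → r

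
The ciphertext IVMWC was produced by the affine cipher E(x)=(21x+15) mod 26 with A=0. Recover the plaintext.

The inverse of 21 mod 26 is 5, since 21·5=105≡1. Apply D(y)=5·(y−15) mod 26:
I(8): 5·(8−15)=-35≡17 → R
V(21): 5·(21−15)=30≡4 → E
M(12): 5·(12−15)=-15≡11 → L
W(22): 5·(22−15)=35≡9 → J
C(2): 5·(2−15)=-65≡13 → N

RELJN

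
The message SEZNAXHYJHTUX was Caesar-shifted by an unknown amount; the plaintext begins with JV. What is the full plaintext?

JVQEROYPAYKLO

From the crib: S(18)−J(9)=9, so the shift is 9.
Subtract 9 from each ciphertext letter:
S(18): 18−9=9 → J
E(4): 4−9=-5≡21 → V
Z(25): 25−9=16 → Q
N(13): 13−9=4 → E
A(0): 0−9=-9≡17 → R
X(23): 23−9=14 → O
H(7): 7−9=-2≡24 → Y
Y(24): 24−9=15 → P
J(9): 9−9=0 → A
H(7): 7−9=-2≡24 → Y
T(19): 19−9=10 → K
U(20): 20−9=11 → L
X(23): 23−9=14 → O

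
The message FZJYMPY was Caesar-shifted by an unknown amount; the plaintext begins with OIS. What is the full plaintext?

OISHVYH

From the crib: F(5)−O(14)=-9≡17, so the shift is 17.
Subtract 17 from each ciphertext letter:
F(5): 5−17=-12≡14 → O
Z(25): 25−17=8 → I
J(9): 9−17=-8≡18 → S
Y(24): 24−17=7 → H
M(12): 12−17=-5≡21 → V
P(15): 15−17=-2≡24 → Y
Y(24): 24−17=7 → H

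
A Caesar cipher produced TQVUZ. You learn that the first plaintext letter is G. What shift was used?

13

From the crib: T(19)−G(6)=13, so the shift is 13.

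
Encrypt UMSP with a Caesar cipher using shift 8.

CUAX

U(20): 20+8=28≡2 → C
M(12): 12+8=20 → U
S(18): 18+8=26≡0 → A
P(15): 15+8=23 → X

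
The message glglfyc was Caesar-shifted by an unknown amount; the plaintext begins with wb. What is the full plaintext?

wbwbvos

From the crib: g(6)−w(22)=-16≡10, so the shift is 10.
Subtract 10 from each ciphertext letter:
g(6): 6−10=-4≡22 → w
l(11): 11−10=1 → b
g(6): 6−10=-4≡22 → w
l(11): 11−10=1 → b
f(5): 5−10=-5≡21 → v
y(24): 24−10=14 → o
c(2): 2−10=-8≡18 → s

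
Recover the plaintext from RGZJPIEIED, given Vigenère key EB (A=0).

Repeat the key across the ciphertext: EBEBEBEBEB
R(17)−E(4): 13 → N
G(6)−B(1): 5 → F
Z(25)−E(4): 21 → V
J(9)−B(1): 8 → I
P(15)−E(4): 11 → L
I(8)−B(1): 7 → H
E(4)−E(4): 0 → A
I(8)−B(1): 7 → H
E(4)−E(4): 0 → A
D(3)−B(1): 2 → C

NFVILHAHAC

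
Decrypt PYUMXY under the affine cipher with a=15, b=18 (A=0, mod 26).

The inverse of 15 mod 26 is 7, since 15·7=105≡1. Apply D(y)=7·(y−18) mod 26:
P(15): 7·(15−18)=-21≡5 → F
Y(24): 7·(24−18)=42≡16 → Q
U(20): 7·(20−18)=14 → O
M(12): 7·(12−18)=-42≡10 → K
X(23): 7·(23−18)=35≡9 → J
Y(24): 7·(24−18)=42≡16 → Q

FQOKJQ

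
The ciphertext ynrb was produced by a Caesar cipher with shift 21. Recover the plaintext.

dswg

y(24): 24−21=3 → d
n(13): 13−21=-8≡18 → s
r(17): 17−21=-4≡22 → w
b(1): 1−21=-20≡6 → g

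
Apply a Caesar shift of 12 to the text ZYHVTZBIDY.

LKTHFLNUPK

Z(25): 25+12=37≡11 → L
Y(24): 24+12=36≡10 → K
H(7): 7+12=19 → T
V(21): 21+12=33≡7 → H
T(19): 19+12=31≡5 → F
Z(25): 25+12=37≡11 → L
B(1): 1+12=13 → N
I(8): 8+12=20 → U
D(3): 3+12=15 → P
Y(24): 24+12=36≡10 → K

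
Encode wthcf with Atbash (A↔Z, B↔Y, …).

dgsxu

w(22) → d(3)
t(19) → g(6)
h(7) → s(18)
c(2) → x(23)
f(5) → u(20)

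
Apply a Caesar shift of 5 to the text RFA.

WKF

R(17): 17+5=22 → W
F(5): 5+5=10 → K
A(0): 0+5=5 → F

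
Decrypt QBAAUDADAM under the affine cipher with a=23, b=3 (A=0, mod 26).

NSBBDABABX

The inverse of 23 mod 26 is 17, since 23·17=391≡1. Apply D(y)=17·(y−3) mod 26:
Q(16): 17·(16−3)=221≡13 → N
B(1): 17·(1−3)=-34≡18 → S
A(0): 17·(0−3)=-51≡1 → B
A(0): 17·(0−3)=-51≡1 → B
U(20): 17·(20−3)=289≡3 → D
D(3): 17·(3−3)=0 → A
A(0): 17·(0−3)=-51≡1 → B
D(3): 17·(3−3)=0 → A
A(0): 17·(0−3)=-51≡1 → B
M(12): 17·(12−3)=153≡23 → X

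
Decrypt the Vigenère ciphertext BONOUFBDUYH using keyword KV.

RTDTKKRIKDX

Repeat the key across the ciphertext: KVKVKVKVKVK
B(1)−K(10): -9≡17 → R
O(14)−V(21): -7≡19 → T
N(13)−K(10): 3 → D
O(14)−V(21): -7≡19 → T
U(20)−K(10): 10 → K
F(5)−V(21): -16≡10 → K
B(1)−K(10): -9≡17 → R
D(3)−V(21): -18≡8 → I
U(20)−K(10): 10 → K
Y(24)−V(21): 3 → D
H(7)−K(10): -3≡23 → X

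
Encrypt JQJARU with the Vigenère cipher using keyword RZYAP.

APHAGL

Repeat the key across the message: RZYAPR
J(9)+R(17): 26≡0 → A
Q(16)+Z(25): 41≡15 → P
J(9)+Y(24): 33≡7 → H
A(0)+A(0): 0 → A
R(17)+P(15): 32≡6 → G
U(20)+R(17): 37≡11 → L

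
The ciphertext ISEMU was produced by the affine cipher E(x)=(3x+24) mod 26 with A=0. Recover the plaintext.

MYCWQ

The inverse of 3 mod 26 is 9, since 3·9=27≡1. Apply D(y)=9·(y−24) mod 26:
I(8): 9·(8−24)=-144≡12 → M
S(18): 9·(18−24)=-54≡24 → Y
E(4): 9·(4−24)=-180≡2 → C
M(12): 9·(12−24)=-108≡22 → W
U(20): 9·(20−24)=-36≡16 → Q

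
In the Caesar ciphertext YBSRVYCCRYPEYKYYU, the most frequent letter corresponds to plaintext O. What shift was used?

The most frequent ciphertext letter is Y (appears 6 times).
Y is position 24; O is position 14.
Shift = 10.

10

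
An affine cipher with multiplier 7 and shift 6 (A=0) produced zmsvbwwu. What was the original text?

The inverse of 7 mod 26 is 15, since 7·15=105≡1. Apply D(y)=15·(y−6) mod 26:
z(25): 15·(25−6)=285≡25 → z
m(12): 15·(12−6)=90≡12 → m
s(18): 15·(18−6)=180≡24 → y
v(21): 15·(21−6)=225≡17 → r
b(1): 15·(1−6)=-75≡3 → d
w(22): 15·(22−6)=240≡6 → g
w(22): 15·(22−6)=240≡6 → g
u(20): 15·(20−6)=210≡2 → c

zmyrdggc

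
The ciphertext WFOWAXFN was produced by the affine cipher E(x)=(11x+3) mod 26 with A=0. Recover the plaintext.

The inverse of 11 mod 26 is 19, since 11·19=209≡1. Apply D(y)=19·(y−3) mod 26:
W(22): 19·(22−3)=361≡23 → X
F(5): 19·(5−3)=38≡12 → M
O(14): 19·(14−3)=209≡1 → B
W(22): 19·(22−3)=361≡23 → X
A(0): 19·(0−3)=-57≡21 → V
X(23): 19·(23−3)=380≡16 → Q
F(5): 19·(5−3)=38≡12 → M
N(13): 19·(13−3)=190≡8 → I

XMBXVQMI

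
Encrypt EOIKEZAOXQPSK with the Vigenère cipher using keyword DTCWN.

Repeat the key across the message: DTCWNDTCWNDTC
E(4)+D(3): 7 → H
O(14)+T(19): 33≡7 → H
I(8)+C(2): 10 → K
K(10)+W(22): 32≡6 → G
E(4)+N(13): 17 → R
Z(25)+D(3): 28≡2 → C
A(0)+T(19): 19 → T
O(14)+C(2): 16 → Q
X(23)+W(22): 45≡19 → T
Q(16)+N(13): 29≡3 → D
P(15)+D(3): 18 → S
S(18)+T(19): 37≡11 → L
K(10)+C(2): 12 → M

HHKGRCTQTDSLM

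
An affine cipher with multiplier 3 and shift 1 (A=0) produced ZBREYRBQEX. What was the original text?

IAOBZOAFBQ

The inverse of 3 mod 26 is 9, since 3·9=27≡1. Apply D(y)=9·(y−1) mod 26:
Z(25): 9·(25−1)=216≡8 → I
B(1): 9·(1−1)=0 → A
R(17): 9·(17−1)=144≡14 → O
E(4): 9·(4−1)=27≡1 → B
Y(24): 9·(24−1)=207≡25 → Z
R(17): 9·(17−1)=144≡14 → O
B(1): 9·(1−1)=0 → A
Q(16): 9·(16−1)=135≡5 → F
E(4): 9·(4−1)=27≡1 → B
X(23): 9·(23−1)=198≡16 → Q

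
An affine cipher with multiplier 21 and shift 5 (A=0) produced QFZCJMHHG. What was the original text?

DAWLUJKKF

The inverse of 21 mod 26 is 5, since 21·5=105≡1. Apply D(y)=5·(y−5) mod 26:
Q(16): 5·(16−5)=55≡3 → D
F(5): 5·(5−5)=0 → A
Z(25): 5·(25−5)=100≡22 → W
C(2): 5·(2−5)=-15≡11 → L
J(9): 5·(9−5)=20 → U
M(12): 5·(12−5)=35≡9 → J
H(7): 5·(7−5)=10 → K
H(7): 5·(7−5)=10 → K
G(6): 5·(6−5)=5 → F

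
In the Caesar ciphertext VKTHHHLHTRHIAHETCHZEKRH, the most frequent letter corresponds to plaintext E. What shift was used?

3

The most frequent ciphertext letter is H (appears 8 times).
H is position 7; E is position 4.
Shift = 3.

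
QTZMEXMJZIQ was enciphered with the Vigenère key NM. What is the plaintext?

DHMARLZXMWD

Repeat the key across the ciphertext: NMNMNMNMNMN
Q(16)−N(13): 3 → D
T(19)−M(12): 7 → H
Z(25)−N(13): 12 → M
M(12)−M(12): 0 → A
E(4)−N(13): -9≡17 → R
X(23)−M(12): 11 → L
M(12)−N(13): -1≡25 → Z
J(9)−M(12): -3≡23 → X
Z(25)−N(13): 12 → M
I(8)−M(12): -4≡22 → W
Q(16)−N(13): 3 → D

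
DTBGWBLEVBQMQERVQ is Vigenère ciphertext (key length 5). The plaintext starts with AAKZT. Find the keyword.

DTRHD

Subtract each crib letter from the matching ciphertext letter (mod 26):
D(3)−A(0)=3 → D
T(19)−A(0)=19 → T
B(1)−K(10)=-9≡17 → R
G(6)−Z(25)=-19≡7 → H
W(22)−T(19)=3 → D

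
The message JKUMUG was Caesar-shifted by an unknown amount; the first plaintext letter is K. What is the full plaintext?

KLVNVH

From the crib: J(9)−K(10)=-1≡25, so the shift is 25.
Subtract 25 from each ciphertext letter:
J(9): 9−25=-16≡10 → K
K(10): 10−25=-15≡11 → L
U(20): 20−25=-5≡21 → V
M(12): 12−25=-13≡13 → N
U(20): 20−25=-5≡21 → V
G(6): 6−25=-19≡7 → H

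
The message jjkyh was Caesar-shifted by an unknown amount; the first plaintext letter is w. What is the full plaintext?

wwxlu

From the crib: j(9)−w(22)=-13≡13, so the shift is 13.
Subtract 13 from each ciphertext letter:
j(9): 9−13=-4≡22 → w
j(9): 9−13=-4≡22 → w
k(10): 10−13=-3≡23 → x
y(24): 24−13=11 → l
h(7): 7−13=-6≡20 → u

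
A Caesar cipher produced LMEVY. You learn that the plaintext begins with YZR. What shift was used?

From the crib: L(11)−Y(24)=-13≡13, so the shift is 13.

13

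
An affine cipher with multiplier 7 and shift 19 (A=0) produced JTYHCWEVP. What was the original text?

GAXCFTJES

The inverse of 7 mod 26 is 15, since 7·15=105≡1. Apply D(y)=15·(y−19) mod 26:
J(9): 15·(9−19)=-150≡6 → G
T(19): 15·(19−19)=0 → A
Y(24): 15·(24−19)=75≡23 → X
H(7): 15·(7−19)=-180≡2 → C
C(2): 15·(2−19)=-255≡5 → F
W(22): 15·(22−19)=45≡19 → T
E(4): 15·(4−19)=-225≡9 → J
V(21): 15·(21−19)=30≡4 → E
P(15): 15·(15−19)=-60≡18 → S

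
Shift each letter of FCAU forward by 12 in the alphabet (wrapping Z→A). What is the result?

ROMG

F(5): 5+12=17 → R
C(2): 2+12=14 → O
A(0): 0+12=12 → M
U(20): 20+12=32≡6 → G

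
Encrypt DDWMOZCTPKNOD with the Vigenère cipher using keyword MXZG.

PAVSAWBZBHMUP

Repeat the key across the message: MXZGMXZGMXZGM
D(3)+M(12): 15 → P
D(3)+X(23): 26≡0 → A
W(22)+Z(25): 47≡21 → V
M(12)+G(6): 18 → S
O(14)+M(12): 26≡0 → A
Z(25)+X(23): 48≡22 → W
C(2)+Z(25): 27≡1 → B
T(19)+G(6): 25 → Z
P(15)+M(12): 27≡1 → B
K(10)+X(23): 33≡7 → H
N(13)+Z(25): 38≡12 → M
O(14)+G(6): 20 → U
D(3)+M(12): 15 → P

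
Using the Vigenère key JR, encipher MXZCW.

Repeat the key across the message: JRJRJ
M(12)+J(9): 21 → V
X(23)+R(17): 40≡14 → O
Z(25)+J(9): 34≡8 → I
C(2)+R(17): 19 → T
W(22)+J(9): 31≡5 → F

VOITF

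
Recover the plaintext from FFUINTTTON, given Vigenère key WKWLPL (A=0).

Repeat the key across the ciphertext: WKWLPLWKWL
F(5)−W(22): -17≡9 → J
F(5)−K(10): -5≡21 → V
U(20)−W(22): -2≡24 → Y
I(8)−L(11): -3≡23 → X
N(13)−P(15): -2≡24 → Y
T(19)−L(11): 8 → I
T(19)−W(22): -3≡23 → X
T(19)−K(10): 9 → J
O(14)−W(22): -8≡18 → S
N(13)−L(11): 2 → C

JVYXYIXJSC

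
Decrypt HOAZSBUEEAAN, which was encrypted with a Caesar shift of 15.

SZLKDMFPPLLY

H(7): 7−15=-8≡18 → S
O(14): 14−15=-1≡25 → Z
A(0): 0−15=-15≡11 → L
Z(25): 25−15=10 → K
S(18): 18−15=3 → D
B(1): 1−15=-14≡12 → M
U(20): 20−15=5 → F
E(4): 4−15=-11≡15 → P
E(4): 4−15=-11≡15 → P
A(0): 0−15=-15≡11 → L
A(0): 0−15=-15≡11 → L
N(13): 13−15=-2≡24 → Y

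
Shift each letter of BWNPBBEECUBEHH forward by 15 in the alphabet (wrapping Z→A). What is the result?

B(1): 1+15=16 → Q
W(22): 22+15=37≡11 → L
N(13): 13+15=28≡2 → C
P(15): 15+15=30≡4 → E
B(1): 1+15=16 → Q
B(1): 1+15=16 → Q
E(4): 4+15=19 → T
E(4): 4+15=19 → T
C(2): 2+15=17 → R
U(20): 20+15=35≡9 → J
B(1): 1+15=16 → Q
E(4): 4+15=19 → T
H(7): 7+15=22 → W
H(7): 7+15=22 → W

QLCEQQTTRJQTWW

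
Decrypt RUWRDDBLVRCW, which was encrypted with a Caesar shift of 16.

BEGBNNLVFBMG

R(17): 17−16=1 → B
U(20): 20−16=4 → E
W(22): 22−16=6 → G
R(17): 17−16=1 → B
D(3): 3−16=-13≡13 → N
D(3): 3−16=-13≡13 → N
B(1): 1−16=-15≡11 → L
L(11): 11−16=-5≡21 → V
V(21): 21−16=5 → F
R(17): 17−16=1 → B
C(2): 2−16=-14≡12 → M
W(22): 22−16=6 → G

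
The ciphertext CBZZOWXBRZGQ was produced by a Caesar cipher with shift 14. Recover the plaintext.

ONLLAIJNDLSC

C(2): 2−14=-12≡14 → O
B(1): 1−14=-13≡13 → N
Z(25): 25−14=11 → L
Z(25): 25−14=11 → L
O(14): 14−14=0 → A
W(22): 22−14=8 → I
X(23): 23−14=9 → J
B(1): 1−14=-13≡13 → N
R(17): 17−14=3 → D
Z(25): 25−14=11 → L
G(6): 6−14=-8≡18 → S
Q(16): 16−14=2 → C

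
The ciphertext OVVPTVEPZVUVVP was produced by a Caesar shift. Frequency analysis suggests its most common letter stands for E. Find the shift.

17

The most frequent ciphertext letter is V (appears 6 times).
V is position 21; E is position 4.
Shift = 17.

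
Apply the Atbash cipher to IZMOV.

I(8) → R(17)
Z(25) → A(0)
M(12) → N(13)
O(14) → L(11)
V(21) → E(4)

RANLE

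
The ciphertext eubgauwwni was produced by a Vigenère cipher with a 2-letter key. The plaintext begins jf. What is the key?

Subtract each crib letter from the matching ciphertext letter (mod 26):
e(4)−j(9)=-5≡21 → v
u(20)−f(5)=15 → p

vp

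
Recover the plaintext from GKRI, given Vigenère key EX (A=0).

CNNL

Repeat the key across the ciphertext: EXEX
G(6)−E(4): 2 → C
K(10)−X(23): -13≡13 → N
R(17)−E(4): 13 → N
I(8)−X(23): -15≡11 → L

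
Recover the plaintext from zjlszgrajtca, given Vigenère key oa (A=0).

Repeat the key across the ciphertext: oaoaoaoaoaoa
z(25)−o(14): 11 → l
j(9)−a(0): 9 → j
l(11)−o(14): -3≡23 → x
s(18)−a(0): 18 → s
z(25)−o(14): 11 → l
g(6)−a(0): 6 → g
r(17)−o(14): 3 → d
a(0)−a(0): 0 → a
j(9)−o(14): -5≡21 → v
t(19)−a(0): 19 → t
c(2)−o(14): -12≡14 → o
a(0)−a(0): 0 → a

ljxslgdavtoa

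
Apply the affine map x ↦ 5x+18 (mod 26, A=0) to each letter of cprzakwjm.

cpznsqyla

c(2): 5·2+18=28≡2 → c
p(15): 5·15+18=93≡15 → p
r(17): 5·17+18=103≡25 → z
z(25): 5·25+18=143≡13 → n
a(0): 5·0+18=18 → s
k(10): 5·10+18=68≡16 → q
w(22): 5·22+18=128≡24 → y
j(9): 5·9+18=63≡11 → l
m(12): 5·12+18=78≡0 → a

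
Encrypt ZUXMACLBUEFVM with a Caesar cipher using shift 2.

BWZOCENDWGHXO

Z(25): 25+2=27≡1 → B
U(20): 20+2=22 → W
X(23): 23+2=25 → Z
M(12): 12+2=14 → O
A(0): 0+2=2 → C
C(2): 2+2=4 → E
L(11): 11+2=13 → N
B(1): 1+2=3 → D
U(20): 20+2=22 → W
E(4): 4+2=6 → G
F(5): 5+2=7 → H
V(21): 21+2=23 → X
M(12): 12+2=14 → O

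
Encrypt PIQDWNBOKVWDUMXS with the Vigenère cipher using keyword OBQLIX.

Repeat the key across the message: OBQLIXOBQLIXOBQL
P(15)+O(14): 29≡3 → D
I(8)+B(1): 9 → J
Q(16)+Q(16): 32≡6 → G
D(3)+L(11): 14 → O
W(22)+I(8): 30≡4 → E
N(13)+X(23): 36≡10 → K
B(1)+O(14): 15 → P
O(14)+B(1): 15 → P
K(10)+Q(16): 26≡0 → A
V(21)+L(11): 32≡6 → G
W(22)+I(8): 30≡4 → E
D(3)+X(23): 26≡0 → A
U(20)+O(14): 34≡8 → I
M(12)+B(1): 13 → N
X(23)+Q(16): 39≡13 → N
S(18)+L(11): 29≡3 → D

DJGOEKPPAGEAINND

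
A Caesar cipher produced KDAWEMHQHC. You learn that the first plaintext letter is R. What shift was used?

From the crib: K(10)−R(17)=-7≡19, so the shift is 19.

19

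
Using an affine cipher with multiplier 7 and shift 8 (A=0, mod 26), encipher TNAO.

LVIC

T(19): 7·19+8=141≡11 → L
N(13): 7·13+8=99≡21 → V
A(0): 7·0+8=8 → I
O(14): 7·14+8=106≡2 → C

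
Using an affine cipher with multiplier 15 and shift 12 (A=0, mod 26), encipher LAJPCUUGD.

VMRDQAAYF

L(11): 15·11+12=177≡21 → V
A(0): 15·0+12=12 → M
J(9): 15·9+12=147≡17 → R
P(15): 15·15+12=237≡3 → D
C(2): 15·2+12=42≡16 → Q
U(20): 15·20+12=312≡0 → A
U(20): 15·20+12=312≡0 → A
G(6): 15·6+12=102≡24 → Y
D(3): 15·3+12=57≡5 → F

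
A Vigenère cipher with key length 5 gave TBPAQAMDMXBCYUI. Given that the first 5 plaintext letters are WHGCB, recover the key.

XUJYP

Subtract each crib letter from the matching ciphertext letter (mod 26):
T(19)−W(22)=-3≡23 → X
B(1)−H(7)=-6≡20 → U
P(15)−G(6)=9 → J
A(0)−C(2)=-2≡24 → Y
Q(16)−B(1)=15 → P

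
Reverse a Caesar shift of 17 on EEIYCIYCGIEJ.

NNRHLRHLPRNS

E(4): 4−17=-13≡13 → N
E(4): 4−17=-13≡13 → N
I(8): 8−17=-9≡17 → R
Y(24): 24−17=7 → H
C(2): 2−17=-15≡11 → L
I(8): 8−17=-9≡17 → R
Y(24): 24−17=7 → H
C(2): 2−17=-15≡11 → L
G(6): 6−17=-11≡15 → P
I(8): 8−17=-9≡17 → R
E(4): 4−17=-13≡13 → N
J(9): 9−17=-8≡18 → S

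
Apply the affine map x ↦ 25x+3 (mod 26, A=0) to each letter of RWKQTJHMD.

MHTNKUWRA

R(17): 25·17+3=428≡12 → M
W(22): 25·22+3=553≡7 → H
K(10): 25·10+3=253≡19 → T
Q(16): 25·16+3=403≡13 → N
T(19): 25·19+3=478≡10 → K
J(9): 25·9+3=228≡20 → U
H(7): 25·7+3=178≡22 → W
M(12): 25·12+3=303≡17 → R
D(3): 25·3+3=78≡0 → A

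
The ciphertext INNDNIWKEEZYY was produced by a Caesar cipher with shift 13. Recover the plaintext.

I(8): 8−13=-5≡21 → V
N(13): 13−13=0 → A
N(13): 13−13=0 → A
D(3): 3−13=-10≡16 → Q
N(13): 13−13=0 → A
I(8): 8−13=-5≡21 → V
W(22): 22−13=9 → J
K(10): 10−13=-3≡23 → X
E(4): 4−13=-9≡17 → R
E(4): 4−13=-9≡17 → R
Z(25): 25−13=12 → M
Y(24): 24−13=11 → L
Y(24): 24−13=11 → L

VAAQAVJXRRMLL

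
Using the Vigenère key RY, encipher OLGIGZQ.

FJXGXXH

Repeat the key across the message: RYRYRYR
O(14)+R(17): 31≡5 → F
L(11)+Y(24): 35≡9 → J
G(6)+R(17): 23 → X
I(8)+Y(24): 32≡6 → G
G(6)+R(17): 23 → X
Z(25)+Y(24): 49≡23 → X
Q(16)+R(17): 33≡7 → H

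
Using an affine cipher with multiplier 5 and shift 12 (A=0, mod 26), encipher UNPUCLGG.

U(20): 5·20+12=112≡8 → I
N(13): 5·13+12=77≡25 → Z
P(15): 5·15+12=87≡9 → J
U(20): 5·20+12=112≡8 → I
C(2): 5·2+12=22 → W
L(11): 5·11+12=67≡15 → P
G(6): 5·6+12=42≡16 → Q
G(6): 5·6+12=42≡16 → Q

IZJIWPQQ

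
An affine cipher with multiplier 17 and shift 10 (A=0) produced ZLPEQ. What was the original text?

The inverse of 17 mod 26 is 23, since 17·23=391≡1. Apply D(y)=23·(y−10) mod 26:
Z(25): 23·(25−10)=345≡7 → H
L(11): 23·(11−10)=23 → X
P(15): 23·(15−10)=115≡11 → L
E(4): 23·(4−10)=-138≡18 → S
Q(16): 23·(16−10)=138≡8 → I

HXLSI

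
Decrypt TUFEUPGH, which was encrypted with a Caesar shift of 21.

YZKJZULM

T(19): 19−21=-2≡24 → Y
U(20): 20−21=-1≡25 → Z
F(5): 5−21=-16≡10 → K
E(4): 4−21=-17≡9 → J
U(20): 20−21=-1≡25 → Z
P(15): 15−21=-6≡20 → U
G(6): 6−21=-15≡11 → L
H(7): 7−21=-14≡12 → M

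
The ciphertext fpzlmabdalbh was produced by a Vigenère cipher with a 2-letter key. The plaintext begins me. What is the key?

tl

Subtract each crib letter from the matching ciphertext letter (mod 26):
f(5)−m(12)=-7≡19 → t
p(15)−e(4)=11 → l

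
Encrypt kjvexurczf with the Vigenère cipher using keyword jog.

Repeat the key across the message: jogjogjogj
k(10)+j(9): 19 → t
j(9)+o(14): 23 → x
v(21)+g(6): 27≡1 → b
e(4)+j(9): 13 → n
x(23)+o(14): 37≡11 → l
u(20)+g(6): 26≡0 → a
r(17)+j(9): 26≡0 → a
c(2)+o(14): 16 → q
z(25)+g(6): 31≡5 → f
f(5)+j(9): 14 → o

txbnlaaqfo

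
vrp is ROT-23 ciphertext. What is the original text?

yus

v(21): 21−23=-2≡24 → y
r(17): 17−23=-6≡20 → u
p(15): 15−23=-8≡18 → s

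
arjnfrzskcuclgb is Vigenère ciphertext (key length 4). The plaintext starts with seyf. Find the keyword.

Subtract each crib letter from the matching ciphertext letter (mod 26):
a(0)−s(18)=-18≡8 → i
r(17)−e(4)=13 → n
j(9)−y(24)=-15≡11 → l
n(13)−f(5)=8 → i

inli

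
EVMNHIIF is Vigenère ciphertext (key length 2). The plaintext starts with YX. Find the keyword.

Subtract each crib letter from the matching ciphertext letter (mod 26):
E(4)−Y(24)=-20≡6 → G
V(21)−X(23)=-2≡24 → Y

GY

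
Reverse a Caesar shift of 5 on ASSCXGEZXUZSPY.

VNNXSBZUSPUNKT

A(0): 0−5=-5≡21 → V
S(18): 18−5=13 → N
S(18): 18−5=13 → N
C(2): 2−5=-3≡23 → X
X(23): 23−5=18 → S
G(6): 6−5=1 → B
E(4): 4−5=-1≡25 → Z
Z(25): 25−5=20 → U
X(23): 23−5=18 → S
U(20): 20−5=15 → P
Z(25): 25−5=20 → U
S(18): 18−5=13 → N
P(15): 15−5=10 → K
Y(24): 24−5=19 → T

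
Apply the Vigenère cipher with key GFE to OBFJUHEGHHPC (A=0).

Repeat the key across the message: GFEGFEGFEGFE
O(14)+G(6): 20 → U
B(1)+F(5): 6 → G
F(5)+E(4): 9 → J
J(9)+G(6): 15 → P
U(20)+F(5): 25 → Z
H(7)+E(4): 11 → L
E(4)+G(6): 10 → K
G(6)+F(5): 11 → L
H(7)+E(4): 11 → L
H(7)+G(6): 13 → N
P(15)+F(5): 20 → U
C(2)+E(4): 6 → G

UGJPZLKLLNUG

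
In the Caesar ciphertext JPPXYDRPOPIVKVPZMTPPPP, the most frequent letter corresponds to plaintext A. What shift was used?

The most frequent ciphertext letter is P (appears 9 times).
P is position 15; A is position 0.
Shift = 15.

15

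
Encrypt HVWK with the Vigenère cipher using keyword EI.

Repeat the key across the message: EIEI
H(7)+E(4): 11 → L
V(21)+I(8): 29≡3 → D
W(22)+E(4): 26≡0 → A
K(10)+I(8): 18 → S

LDAS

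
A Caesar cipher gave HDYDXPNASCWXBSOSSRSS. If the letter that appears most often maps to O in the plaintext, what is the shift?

The most frequent ciphertext letter is S (appears 6 times).
S is position 18; O is position 14.
Shift = 4.

4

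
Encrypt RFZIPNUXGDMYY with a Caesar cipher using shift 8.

ZNHQXVCFOLUGG

R(17): 17+8=25 → Z
F(5): 5+8=13 → N
Z(25): 25+8=33≡7 → H
I(8): 8+8=16 → Q
P(15): 15+8=23 → X
N(13): 13+8=21 → V
U(20): 20+8=28≡2 → C
X(23): 23+8=31≡5 → F
G(6): 6+8=14 → O
D(3): 3+8=11 → L
M(12): 12+8=20 → U
Y(24): 24+8=32≡6 → G
Y(24): 24+8=32≡6 → G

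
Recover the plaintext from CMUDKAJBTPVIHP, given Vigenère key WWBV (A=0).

GQTIOEIGXTUNLT

Repeat the key across the ciphertext: WWBVWWBVWWBVWW
C(2)−W(22): -20≡6 → G
M(12)−W(22): -10≡16 → Q
U(20)−B(1): 19 → T
D(3)−V(21): -18≡8 → I
K(10)−W(22): -12≡14 → O
A(0)−W(22): -22≡4 → E
J(9)−B(1): 8 → I
B(1)−V(21): -20≡6 → G
T(19)−W(22): -3≡23 → X
P(15)−W(22): -7≡19 → T
V(21)−B(1): 20 → U
I(8)−V(21): -13≡13 → N
H(7)−W(22): -15≡11 → L
P(15)−W(22): -7≡19 → T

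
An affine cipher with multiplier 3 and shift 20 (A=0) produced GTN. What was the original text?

The inverse of 3 mod 26 is 9, since 3·9=27≡1. Apply D(y)=9·(y−20) mod 26:
G(6): 9·(6−20)=-126≡4 → E
T(19): 9·(19−20)=-9≡17 → R
N(13): 9·(13−20)=-63≡15 → P

ERP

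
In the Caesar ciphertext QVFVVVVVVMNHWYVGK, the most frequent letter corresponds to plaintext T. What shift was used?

2

The most frequent ciphertext letter is V (appears 8 times).
V is position 21; T is position 19.
Shift = 2.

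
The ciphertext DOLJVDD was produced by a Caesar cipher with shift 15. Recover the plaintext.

D(3): 3−15=-12≡14 → O
O(14): 14−15=-1≡25 → Z
L(11): 11−15=-4≡22 → W
J(9): 9−15=-6≡20 → U
V(21): 21−15=6 → G
D(3): 3−15=-12≡14 → O
D(3): 3−15=-12≡14 → O

OZWUGOO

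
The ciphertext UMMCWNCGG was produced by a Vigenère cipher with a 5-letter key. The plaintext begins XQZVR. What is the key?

Subtract each crib letter from the matching ciphertext letter (mod 26):
U(20)−X(23)=-3≡23 → X
M(12)−Q(16)=-4≡22 → W
M(12)−Z(25)=-13≡13 → N
C(2)−V(21)=-19≡7 → H
W(22)−R(17)=5 → F

XWNHF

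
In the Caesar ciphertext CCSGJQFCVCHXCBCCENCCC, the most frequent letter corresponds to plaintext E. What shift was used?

The most frequent ciphertext letter is C (appears 10 times).
C is position 2; E is position 4.
Shift = -2≡24.

24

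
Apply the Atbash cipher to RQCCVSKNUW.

IJXXEHPMFD

R(17) → I(8)
Q(16) → J(9)
C(2) → X(23)
C(2) → X(23)
V(21) → E(4)
S(18) → H(7)
K(10) → P(15)
N(13) → M(12)
U(20) → F(5)
W(22) → D(3)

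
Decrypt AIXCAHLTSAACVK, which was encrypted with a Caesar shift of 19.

A(0): 0−19=-19≡7 → H
I(8): 8−19=-11≡15 → P
X(23): 23−19=4 → E
C(2): 2−19=-17≡9 → J
A(0): 0−19=-19≡7 → H
H(7): 7−19=-12≡14 → O
L(11): 11−19=-8≡18 → S
T(19): 19−19=0 → A
S(18): 18−19=-1≡25 → Z
A(0): 0−19=-19≡7 → H
A(0): 0−19=-19≡7 → H
C(2): 2−19=-17≡9 → J
V(21): 21−19=2 → C
K(10): 10−19=-9≡17 → R

HPEJHOSAZHHJCR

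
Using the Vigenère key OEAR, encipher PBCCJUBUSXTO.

DFCTXYBLGBTF

Repeat the key across the message: OEAROEAROEAR
P(15)+O(14): 29≡3 → D
B(1)+E(4): 5 → F
C(2)+A(0): 2 → C
C(2)+R(17): 19 → T
J(9)+O(14): 23 → X
U(20)+E(4): 24 → Y
B(1)+A(0): 1 → B
U(20)+R(17): 37≡11 → L
S(18)+O(14): 32≡6 → G
X(23)+E(4): 27≡1 → B
T(19)+A(0): 19 → T
O(14)+R(17): 31≡5 → F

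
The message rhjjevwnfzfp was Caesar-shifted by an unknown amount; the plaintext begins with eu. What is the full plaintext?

From the crib: r(17)−e(4)=13, so the shift is 13.
Subtract 13 from each ciphertext letter:
r(17): 17−13=4 → e
h(7): 7−13=-6≡20 → u
j(9): 9−13=-4≡22 → w
j(9): 9−13=-4≡22 → w
e(4): 4−13=-9≡17 → r
v(21): 21−13=8 → i
w(22): 22−13=9 → j
n(13): 13−13=0 → a
f(5): 5−13=-8≡18 → s
z(25): 25−13=12 → m
f(5): 5−13=-8≡18 → s
p(15): 15−13=2 → c

euwwrijasmsc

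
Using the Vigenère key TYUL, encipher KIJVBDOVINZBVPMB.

Repeat the key across the message: TYULTYULTYULTYUL
K(10)+T(19): 29≡3 → D
I(8)+Y(24): 32≡6 → G
J(9)+U(20): 29≡3 → D
V(21)+L(11): 32≡6 → G
B(1)+T(19): 20 → U
D(3)+Y(24): 27≡1 → B
O(14)+U(20): 34≡8 → I
V(21)+L(11): 32≡6 → G
I(8)+T(19): 27≡1 → B
N(13)+Y(24): 37≡11 → L
Z(25)+U(20): 45≡19 → T
B(1)+L(11): 12 → M
V(21)+T(19): 40≡14 → O
P(15)+Y(24): 39≡13 → N
M(12)+U(20): 32≡6 → G
B(1)+L(11): 12 → M

DGDGUBIGBLTMONGM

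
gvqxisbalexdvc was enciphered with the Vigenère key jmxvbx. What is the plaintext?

xjtchvsoojwgmq

Repeat the key across the ciphertext: jmxvbxjmxvbxjm
g(6)−j(9): -3≡23 → x
v(21)−m(12): 9 → j
q(16)−x(23): -7≡19 → t
x(23)−v(21): 2 → c
i(8)−b(1): 7 → h
s(18)−x(23): -5≡21 → v
b(1)−j(9): -8≡18 → s
a(0)−m(12): -12≡14 → o
l(11)−x(23): -12≡14 → o
e(4)−v(21): -17≡9 → j
x(23)−b(1): 22 → w
d(3)−x(23): -20≡6 → g
v(21)−j(9): 12 → m
c(2)−m(12): -10≡16 → q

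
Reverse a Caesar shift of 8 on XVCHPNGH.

PNUZHFYZ

X(23): 23−8=15 → P
V(21): 21−8=13 → N
C(2): 2−8=-6≡20 → U
H(7): 7−8=-1≡25 → Z
P(15): 15−8=7 → H
N(13): 13−8=5 → F
G(6): 6−8=-2≡24 → Y
H(7): 7−8=-1≡25 → Z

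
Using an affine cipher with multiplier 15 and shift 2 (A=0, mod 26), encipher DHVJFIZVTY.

D(3): 15·3+2=47≡21 → V
H(7): 15·7+2=107≡3 → D
V(21): 15·21+2=317≡5 → F
J(9): 15·9+2=137≡7 → H
F(5): 15·5+2=77≡25 → Z
I(8): 15·8+2=122≡18 → S
Z(25): 15·25+2=377≡13 → N
V(21): 15·21+2=317≡5 → F
T(19): 15·19+2=287≡1 → B
Y(24): 15·24+2=362≡24 → Y

VDFHZSNFBY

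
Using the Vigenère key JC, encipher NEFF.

WGOH

Repeat the key across the message: JCJC
N(13)+J(9): 22 → W
E(4)+C(2): 6 → G
F(5)+J(9): 14 → O
F(5)+C(2): 7 → H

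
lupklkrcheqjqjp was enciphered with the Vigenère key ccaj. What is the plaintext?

jspbjirtfcqaohp

Repeat the key across the ciphertext: ccajccajccajcca
l(11)−c(2): 9 → j
u(20)−c(2): 18 → s
p(15)−a(0): 15 → p
k(10)−j(9): 1 → b
l(11)−c(2): 9 → j
k(10)−c(2): 8 → i
r(17)−a(0): 17 → r
c(2)−j(9): -7≡19 → t
h(7)−c(2): 5 → f
e(4)−c(2): 2 → c
q(16)−a(0): 16 → q
j(9)−j(9): 0 → a
q(16)−c(2): 14 → o
j(9)−c(2): 7 → h
p(15)−a(0): 15 → p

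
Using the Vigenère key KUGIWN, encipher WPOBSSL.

GJUJOFV

Repeat the key across the message: KUGIWNK
W(22)+K(10): 32≡6 → G
P(15)+U(20): 35≡9 → J
O(14)+G(6): 20 → U
B(1)+I(8): 9 → J
S(18)+W(22): 40≡14 → O
S(18)+N(13): 31≡5 → F
L(11)+K(10): 21 → V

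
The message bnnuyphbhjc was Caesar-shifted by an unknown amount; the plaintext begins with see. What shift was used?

From the crib: b(1)−s(18)=-17≡9, so the shift is 9.

9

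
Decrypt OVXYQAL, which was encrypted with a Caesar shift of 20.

O(14): 14−20=-6≡20 → U
V(21): 21−20=1 → B
X(23): 23−20=3 → D
Y(24): 24−20=4 → E
Q(16): 16−20=-4≡22 → W
A(0): 0−20=-20≡6 → G
L(11): 11−20=-9≡17 → R

UBDEWGR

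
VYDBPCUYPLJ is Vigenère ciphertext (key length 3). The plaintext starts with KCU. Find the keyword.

LWJ

Subtract each crib letter from the matching ciphertext letter (mod 26):
V(21)−K(10)=11 → L
Y(24)−C(2)=22 → W
D(3)−U(20)=-17≡9 → J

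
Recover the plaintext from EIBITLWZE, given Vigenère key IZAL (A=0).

Repeat the key across the ciphertext: IZALIZALI
E(4)−I(8): -4≡22 → W
I(8)−Z(25): -17≡9 → J
B(1)−A(0): 1 → B
I(8)−L(11): -3≡23 → X
T(19)−I(8): 11 → L
L(11)−Z(25): -14≡12 → M
W(22)−A(0): 22 → W
Z(25)−L(11): 14 → O
E(4)−I(8): -4≡22 → W

WJBXLMWOW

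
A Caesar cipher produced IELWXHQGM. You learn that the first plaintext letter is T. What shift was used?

From the crib: I(8)−T(19)=-11≡15, so the shift is 15.

15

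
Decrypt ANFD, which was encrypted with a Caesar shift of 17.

A(0): 0−17=-17≡9 → J
N(13): 13−17=-4≡22 → W
F(5): 5−17=-12≡14 → O
D(3): 3−17=-14≡12 → M

JWOM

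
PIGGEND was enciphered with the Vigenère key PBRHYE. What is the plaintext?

Repeat the key across the ciphertext: PBRHYEP
P(15)−P(15): 0 → A
I(8)−B(1): 7 → H
G(6)−R(17): -11≡15 → P
G(6)−H(7): -1≡25 → Z
E(4)−Y(24): -20≡6 → G
N(13)−E(4): 9 → J
D(3)−P(15): -12≡14 → O

AHPZGJO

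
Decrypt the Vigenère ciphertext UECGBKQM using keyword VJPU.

Repeat the key across the ciphertext: VJPUVJPU
U(20)−V(21): -1≡25 → Z
E(4)−J(9): -5≡21 → V
C(2)−P(15): -13≡13 → N
G(6)−U(20): -14≡12 → M
B(1)−V(21): -20≡6 → G
K(10)−J(9): 1 → B
Q(16)−P(15): 1 → B
M(12)−U(20): -8≡18 → S

ZVNMGBBS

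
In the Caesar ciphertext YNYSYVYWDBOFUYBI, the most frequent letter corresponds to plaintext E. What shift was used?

20

The most frequent ciphertext letter is Y (appears 5 times).
Y is position 24; E is position 4.
Shift = 20.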